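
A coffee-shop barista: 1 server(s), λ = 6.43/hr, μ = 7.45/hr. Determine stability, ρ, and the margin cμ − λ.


Total capacity cμ = 1·7.45 = 7.45/hr
ρ = λ/(cμ) = 6.43/7.45 = 0.8631
Stable ⇔ ρ < 1: YES
Spare capacity = cμ − λ = 7.45 − 6.43 = 1.02/hr

Final: ρ = 0.8631; stable; margin = 1.02/hr


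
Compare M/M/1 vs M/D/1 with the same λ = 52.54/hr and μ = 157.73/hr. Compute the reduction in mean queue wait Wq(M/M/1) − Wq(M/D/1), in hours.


ρ = 52.54/157.73 = 0.3331
Wq(M/M/1) = ρ/(μ−λ) = 0.3331/105.19 = 0.003167 hr
Wq(M/D/1) = ρ/(2(μ−λ)) = 0.001583 hr
Savings = 0.003167 − 0.001583 = 0.001583 hr

Final: 0.001583 hr


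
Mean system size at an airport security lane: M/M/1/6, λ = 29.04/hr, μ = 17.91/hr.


ρ = 29.04/17.91 = 1.6214
L = ρ[1 − (K+1)ρ^K + Kρ^(K+1)] / [(1−ρ)(1−ρ^(K+1))]
Numerator: 1.6214·(1 − 7·18.172143 + 6·29.465050) = 82.021049
Denominator: (-0.6214)·(-28.465050) = 17.689336
L = 82.021049/17.689336 = 4.6368

Final: 4.6368


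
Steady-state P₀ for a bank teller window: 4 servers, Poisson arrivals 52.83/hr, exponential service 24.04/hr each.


a = λ/μ = 52.83/24.04 = 2.1976; ρ = a/c = 0.5494
Σ_{k=0}^{3} a^k/k! (terms k=0..3) = 1.00000 + 2.19759 + 2.41470 + 1.76883 = 7.38112
Tail: a^4/(4!(1−ρ)) = 23.32301/(24·0.4506) = 2.15665
P₀ = 1/(7.38112 + 2.15665) = 1/9.53776 = 0.104846

Final: 0.104846


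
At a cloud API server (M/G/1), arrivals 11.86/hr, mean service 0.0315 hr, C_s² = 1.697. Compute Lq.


ρ = λ·E[S] = 11.86·0.0315 = 0.3736
Lq = ρ²(1+C_s²)/(2(1−ρ)) = 0.1396·(1+1.697)/(2·0.6264)
= 0.1396·2.6970/1.2528 = 0.30046

Final: 0.30046


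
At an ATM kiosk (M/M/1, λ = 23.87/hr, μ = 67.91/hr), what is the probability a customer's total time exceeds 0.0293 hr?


W ~ Exponential(μ−λ) for M/M/1.
μ − λ = 67.91 − 23.87 = 44.0400
P(W > t) = e^{−(μ−λ)t} = e^{−1.2904} = 0.275168

Final: 0.275168


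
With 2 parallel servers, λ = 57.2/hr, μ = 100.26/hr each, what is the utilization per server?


ρ = λ/(cμ) = 57.2/(2·100.26) = 57.2/200.52 = 0.2853

Final: 0.2853


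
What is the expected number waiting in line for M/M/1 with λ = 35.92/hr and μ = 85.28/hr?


ρ = 35.92/85.28 = 0.4212
Lq = ρ²/(1−ρ) = 0.1774/0.5788 = 0.3065

Final: 0.3065


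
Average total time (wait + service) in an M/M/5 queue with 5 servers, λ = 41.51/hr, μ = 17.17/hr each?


a = 2.4176; ρ = 0.4835; P₀ = 0.087330
Lq = P₀·a^c·ρ/(c!(1−ρ)²) = 0.10894
Wq = Lq/λ = 0.10894/41.51 = 0.002624 hr
W = Wq + 1/μ = 0.002624 + 0.05824 = 0.06087 hr

Final: 0.06087 hr


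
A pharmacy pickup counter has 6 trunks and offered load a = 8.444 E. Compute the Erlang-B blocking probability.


B(c,a) = (a^c/c!) / Σ_{k=0}^{c} a^k/k!
a^6/6! = 503.450587
Σ terms (k=0..6): 1.00000 + 8.44400 + 35.65057 + 100.34447 + 211.82717 + 357.73372 + 503.45059 = 1218.450505
B = 503.450587/1218.450505 = 0.413189

Final: 0.413189


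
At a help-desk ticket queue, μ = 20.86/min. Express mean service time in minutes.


Mean service time = 1/μ = 1/20.86 minute = 0.04794 minute
In minutes: 0.04794 × 1 = 0.04794 min

Final: 0.04794 min


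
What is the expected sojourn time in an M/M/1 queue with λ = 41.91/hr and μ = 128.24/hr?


W = 1/(μ−λ) = 1/(128.24 − 41.91) = 1/86.33 = 0.01158 hr

Final: 0.01158 hr


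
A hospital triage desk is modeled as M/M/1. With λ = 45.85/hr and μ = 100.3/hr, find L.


ρ = λ/μ = 45.85/100.3 = 0.4571
L = ρ/(1−ρ) = 0.4571/(1 − 0.4571) = 0.4571/0.5429 = 0.8421

Final: 0.8421


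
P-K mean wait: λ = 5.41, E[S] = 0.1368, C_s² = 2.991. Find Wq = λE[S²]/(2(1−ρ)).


ρ = λ·E[S] = 5.41·0.1368 = 0.7401
E[S²] = E[S]²(1+C_s²) = 0.1368²·(1+2.991) = 0.074689
Wq = λ·E[S²]/(2(1−ρ)) = 5.41·0.074689/(2·0.2599) = 0.77731 hr

Final: 0.77731 hr


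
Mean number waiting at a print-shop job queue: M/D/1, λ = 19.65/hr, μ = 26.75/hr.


ρ = 19.65/26.75 = 0.7346
M/D/1: Lq = ρ²/(2(1−ρ)) = 0.5396/(2·0.2654) = 1.01651

Final: 1.01651


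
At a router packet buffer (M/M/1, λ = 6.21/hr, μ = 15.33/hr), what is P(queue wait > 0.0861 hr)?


ρ = 6.21/15.33 = 0.4051
P(Wq > t) = ρ·e^{−(μ−λ)t} = 0.4051·e^{−0.7852}
= 0.4051·0.456014 = 0.184726

Final: 0.184726


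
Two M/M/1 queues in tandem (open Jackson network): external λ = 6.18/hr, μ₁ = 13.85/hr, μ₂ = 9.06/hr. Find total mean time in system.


Each node sees arrival rate λ = 6.18/hr (tandem ⇒ throughput preserved).
W₁ = 1/(μ₁−λ) = 1/(13.85−6.18) = 0.13038 hr
W₂ = 1/(μ₂−λ) = 1/(9.06−6.18) = 0.34722 hr
W_total = W₁ + W₂ = 0.13038 + 0.34722 = 0.47760 hr

Final: 0.47760 hr


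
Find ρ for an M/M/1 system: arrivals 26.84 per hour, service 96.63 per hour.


ρ = λ/μ = 26.84/96.63 = 0.2778

Final: 0.2778


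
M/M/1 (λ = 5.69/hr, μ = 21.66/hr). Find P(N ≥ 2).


ρ = 5.69/21.66 = 0.2627
P(N ≥ n) = ρ^n = 0.2627^2 = 0.069009

Final: 0.069009


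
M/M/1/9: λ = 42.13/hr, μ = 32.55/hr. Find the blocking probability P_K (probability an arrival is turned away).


ρ = λ/μ = 42.13/32.55 = 1.2943
P_K = (1−ρ)ρ^K/(1−ρ^(K+1)) = (-0.2943·10.194459)/(1 − 13.194856)
= -3.000397/-12.194856 = 0.246038

Final: 0.246038


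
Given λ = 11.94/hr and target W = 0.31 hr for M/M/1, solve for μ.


W = 1/(μ−λ) ⇒ μ − λ = 1/W = 1/0.31 = 3.2258
μ = λ + 1/W = 11.94 + 3.2258 = 15.1658 per hr

Final: 15.1658 /hr


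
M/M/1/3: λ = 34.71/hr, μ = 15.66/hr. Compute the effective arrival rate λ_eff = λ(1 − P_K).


ρ = 2.2165; P_K = (1−ρ)ρ^3/(1−ρ^4) = 0.572556
λ_eff = λ(1 − P_K) = 34.71·(1 − 0.572556) = 34.71·0.427444 = 14.8366 /hr

Final: 14.8366 /hr


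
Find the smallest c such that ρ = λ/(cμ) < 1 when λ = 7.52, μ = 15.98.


Stability requires cμ > λ ⇔ c > λ/μ.
λ/μ = 7.52/15.98 = 0.4706
Minimum integer c = ⌊0.4706⌋ + 1 = 1
Check: 1·15.98 = 15.98 > 7.52, while 0·15.98 = 0.00 ≤ 7.52

Final: 1 servers


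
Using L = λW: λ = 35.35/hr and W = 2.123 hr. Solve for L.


L = λW = 35.35·2.123 = 75.0481

Final: 75.0481


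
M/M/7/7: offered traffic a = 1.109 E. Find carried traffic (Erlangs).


B(7,1.109) = 0.0001350 (Erlang-B)
Carried load = a(1 − B) = 1.109·(1 − 0.0001350) = 1.109·0.999865 = 1.1089 E

Final: 1.1089 Erlangs


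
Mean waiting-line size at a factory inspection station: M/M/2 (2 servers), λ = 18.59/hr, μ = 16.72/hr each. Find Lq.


a = λ/μ = 1.1118; ρ = a/2 = 0.5559
P₀ = 0.285412
Lq = P₀·a^c·ρ / (c!·(1−ρ)²) = 0.285412·1.23619·0.5559/(2·0.19721)
= 0.49730

Final: 0.49730


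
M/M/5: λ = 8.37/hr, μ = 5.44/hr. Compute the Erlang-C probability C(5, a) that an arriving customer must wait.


a = λ/μ = 1.5386; ρ = a/5 = 0.3077
P₀ = 0.214289 (from M/M/c formula)
C(c,a) = [a^c/(c!(1−ρ))]·P₀ = [8.62249/(120·0.6923)]·0.214289
= 0.10379·0.214289 = 0.022242

Final: 0.022242


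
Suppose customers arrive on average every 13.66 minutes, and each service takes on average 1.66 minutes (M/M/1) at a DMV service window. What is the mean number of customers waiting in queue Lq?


λ = 60/13.66 = 4.3924 /hr
μ = 60/1.66 = 36.1446 /hr
ρ = λ/μ = 4.3924/36.1446 = 0.1215
Lq = ρ²/(1−ρ) = 0.01477/0.8785 = 0.01681

Final: 0.01681


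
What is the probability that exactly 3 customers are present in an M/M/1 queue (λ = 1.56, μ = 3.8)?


ρ = 1.56/3.8 = 0.4105
P_n = (1−ρ)·ρ^n = (1 − 0.4105)·0.4105^3 = 0.5895·0.069187 = 0.040784

Final: 0.040784


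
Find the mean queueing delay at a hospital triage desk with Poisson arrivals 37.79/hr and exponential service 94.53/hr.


ρ = 37.79/94.53 = 0.3998
Wq = ρ/(μ−λ) = 0.3998/(94.53 − 37.79) = 0.3998/56.74 = 0.007046 hr

Final: 0.007046 hr


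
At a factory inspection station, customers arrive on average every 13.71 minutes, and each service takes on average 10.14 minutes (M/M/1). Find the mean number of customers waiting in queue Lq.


λ = 60/13.71 = 4.3764 /hr
μ = 60/10.14 = 5.9172 /hr
ρ = λ/μ = 4.3764/5.9172 = 0.7396
Lq = ρ²/(1−ρ) = 0.5470/0.2604 = 2.1007

Final: 2.1007


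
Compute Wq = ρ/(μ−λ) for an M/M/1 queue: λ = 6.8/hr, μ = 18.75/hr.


ρ = 6.8/18.75 = 0.3627
Wq = ρ/(μ−λ) = 0.3627/(18.75 − 6.8) = 0.3627/11.95 = 0.03035 hr

Final: 0.03035 hr


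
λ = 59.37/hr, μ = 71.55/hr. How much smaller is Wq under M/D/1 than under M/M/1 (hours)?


ρ = 59.37/71.55 = 0.8298
Wq(M/M/1) = ρ/(μ−λ) = 0.8298/12.18 = 0.06813 hr
Wq(M/D/1) = ρ/(2(μ−λ)) = 0.03406 hr
Savings = 0.06813 − 0.03406 = 0.03406 hr

Final: 0.03406 hr


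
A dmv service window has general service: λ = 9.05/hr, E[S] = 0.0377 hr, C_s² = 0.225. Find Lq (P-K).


ρ = λ·E[S] = 9.05·0.0377 = 0.3412
Lq = ρ²(1+C_s²)/(2(1−ρ)) = 0.1164·(1+0.225)/(2·0.6588)
= 0.1164·1.2250/1.3176 = 0.10822

Final: 0.10822


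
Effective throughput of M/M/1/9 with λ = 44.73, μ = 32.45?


ρ = 1.3784; P_K = (1−ρ)ρ^9/(1−ρ^10) = 0.286088
λ_eff = λ(1 − P_K) = 44.73·(1 − 0.286088) = 44.73·0.713912 = 31.9333 /hr

Final: 31.9333 /hr


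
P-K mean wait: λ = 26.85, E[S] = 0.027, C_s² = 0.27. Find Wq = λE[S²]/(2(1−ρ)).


ρ = λ·E[S] = 26.85·0.027 = 0.7249
E[S²] = E[S]²(1+C_s²) = 0.027²·(1+0.27) = 0.0009258
Wq = λ·E[S²]/(2(1−ρ)) = 26.85·0.0009258/(2·0.2751) = 0.04519 hr

Final: 0.04519 hr


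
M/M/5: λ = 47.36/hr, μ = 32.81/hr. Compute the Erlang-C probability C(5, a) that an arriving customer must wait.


a = λ/μ = 1.4435; ρ = a/5 = 0.2887
P₀ = 0.235803 (from M/M/c formula)
C(c,a) = [a^c/(c!(1−ρ))]·P₀ = [6.26653/(120·0.7113)]·0.235803
= 0.07342·0.235803 = 0.017312

Final: 0.017312


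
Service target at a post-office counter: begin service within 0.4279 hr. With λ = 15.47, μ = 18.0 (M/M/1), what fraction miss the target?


ρ = 15.47/18.0 = 0.8594
P(Wq > t) = ρ·e^{−(μ−λ)t} = 0.8594·e^{−1.0826}
= 0.8594·0.338718 = 0.291109

Final: 0.291109


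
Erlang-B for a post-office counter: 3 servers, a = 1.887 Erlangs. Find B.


B(c,a) = (a^c/c!) / Σ_{k=0}^{c} a^k/k!
a^3/3! = 1.119862
Σ terms (k=0..3): 1.00000 + 1.88700 + 1.78038 + 1.11986 = 5.787246
B = 1.119862/5.787246 = 0.193505

Final: 0.193505


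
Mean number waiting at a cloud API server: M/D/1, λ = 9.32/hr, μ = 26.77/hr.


ρ = 9.32/26.77 = 0.3482
M/D/1: Lq = ρ²/(2(1−ρ)) = 0.1212/(2·0.6518) = 0.09297

Final: 0.09297


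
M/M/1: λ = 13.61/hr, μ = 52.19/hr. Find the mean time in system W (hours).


W = 1/(μ−λ) = 1/(52.19 − 13.61) = 1/38.58 = 0.02592 hr

Final: 0.02592 hr


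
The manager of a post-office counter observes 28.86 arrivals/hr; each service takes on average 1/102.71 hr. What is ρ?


ρ = λ/μ = 28.86/102.71 = 0.2810

Final: 0.2810


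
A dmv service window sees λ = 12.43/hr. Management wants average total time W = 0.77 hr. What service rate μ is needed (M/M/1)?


W = 1/(μ−λ) ⇒ μ − λ = 1/W = 1/0.77 = 1.2987
μ = λ + 1/W = 12.43 + 1.2987 = 13.7287 per hr

Final: 13.7287 /hr


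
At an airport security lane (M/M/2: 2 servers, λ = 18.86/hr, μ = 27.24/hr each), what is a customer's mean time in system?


a = 0.6924; ρ = 0.3462; P₀ = 0.485683
Lq = P₀·a^c·ρ/(c!(1−ρ)²) = 0.09427
Wq = Lq/λ = 0.09427/18.86 = 0.004999 hr
W = Wq + 1/μ = 0.004999 + 0.03671 = 0.04171 hr

Final: 0.04171 hr


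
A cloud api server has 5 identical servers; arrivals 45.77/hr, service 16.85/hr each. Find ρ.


ρ = λ/(cμ) = 45.77/(5·16.85) = 45.77/84.25 = 0.5433

Final: 0.5433


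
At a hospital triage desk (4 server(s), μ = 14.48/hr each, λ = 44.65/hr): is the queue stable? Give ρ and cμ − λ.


Total capacity cμ = 4·14.48 = 57.92/hr
ρ = λ/(cμ) = 44.65/57.92 = 0.7709
Stable ⇔ ρ < 1: YES
Spare capacity = cμ − λ = 57.92 − 44.65 = 13.27/hr

Final: ρ = 0.7709; stable; margin = 13.27/hr


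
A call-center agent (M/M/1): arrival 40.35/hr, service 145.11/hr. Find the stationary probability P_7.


ρ = 40.35/145.11 = 0.2781
P_n = (1−ρ)·ρ^n = (1 − 0.2781)·0.2781^7 = 0.7219·0.0001285 = 0.00009279

Final: 0.00009279


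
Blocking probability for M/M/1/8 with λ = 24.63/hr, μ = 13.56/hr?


ρ = λ/μ = 24.63/13.56 = 1.8164
P_K = (1−ρ)ρ^K/(1−ρ^(K+1)) = (-0.8164·118.478017)/(1 − 215.200116)
= -96.722098/-214.200116 = 0.451550

Final: 0.451550


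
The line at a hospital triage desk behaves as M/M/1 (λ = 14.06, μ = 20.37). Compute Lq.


ρ = 14.06/20.37 = 0.6902
Lq = ρ²/(1−ρ) = 0.4764/0.3098 = 1.5380

Final: 1.5380


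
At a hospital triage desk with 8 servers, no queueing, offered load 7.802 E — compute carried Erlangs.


B(8,7.802) = 0.224520 (Erlang-B)
Carried load = a(1 − B) = 7.802·(1 − 0.224520) = 7.802·0.775480 = 6.0503 E

Final: 6.0503 Erlangs


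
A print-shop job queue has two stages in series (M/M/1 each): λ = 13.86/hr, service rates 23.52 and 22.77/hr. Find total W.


Each node sees arrival rate λ = 13.86/hr (tandem ⇒ throughput preserved).
W₁ = 1/(μ₁−λ) = 1/(23.52−13.86) = 0.10352 hr
W₂ = 1/(μ₂−λ) = 1/(22.77−13.86) = 0.11223 hr
W_total = W₁ + W₂ = 0.10352 + 0.11223 = 0.21575 hr

Final: 0.21575 hr


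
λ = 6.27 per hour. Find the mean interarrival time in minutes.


Mean interarrival time = 1/λ = 1/6.27 hour = 0.15949 hour
In minutes: 0.15949 × 60 = 9.5694 min

Final: 9.5694 min


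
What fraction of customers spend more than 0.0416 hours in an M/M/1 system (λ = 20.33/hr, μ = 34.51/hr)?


W ~ Exponential(μ−λ) for M/M/1.
μ − λ = 34.51 − 20.33 = 14.1800
P(W > t) = e^{−(μ−λ)t} = e^{−0.5899} = 0.554389

Final: 0.554389


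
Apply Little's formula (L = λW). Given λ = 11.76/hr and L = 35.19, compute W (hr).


W = L/λ = 35.19/11.76 = 2.9923 hr

Final: 2.9923 hr


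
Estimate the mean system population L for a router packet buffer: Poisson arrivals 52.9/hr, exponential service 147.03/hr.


ρ = λ/μ = 52.9/147.03 = 0.3598
L = ρ/(1−ρ) = 0.3598/(1 − 0.3598) = 0.3598/0.6402 = 0.5620

Final: 0.5620


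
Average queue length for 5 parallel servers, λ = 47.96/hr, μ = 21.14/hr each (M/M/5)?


a = λ/μ = 2.2687; ρ = a/5 = 0.4537
P₀ = 0.101948
Lq = P₀·a^c·ρ / (c!·(1−ρ)²) = 0.101948·60.09951·0.4537/(120·0.29840)
= 0.07764

Final: 0.07764


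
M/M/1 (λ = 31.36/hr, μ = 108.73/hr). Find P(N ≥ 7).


ρ = 31.36/108.73 = 0.2884
P(N ≥ n) = ρ^n = 0.2884^7 = 0.0001660

Final: 0.0001660


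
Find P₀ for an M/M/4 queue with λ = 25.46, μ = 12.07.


a = λ/μ = 25.46/12.07 = 2.1094; ρ = a/c = 0.5273
Σ_{k=0}^{3} a^k/k! (terms k=0..3) = 1.00000 + 2.10936 + 2.22470 + 1.56424 = 6.89830
Tail: a^4/(4!(1−ρ)) = 19.79723/(24·0.4727) = 1.74520
P₀ = 1/(6.89830 + 1.74520) = 1/8.64350 = 0.115694

Final: 0.115694


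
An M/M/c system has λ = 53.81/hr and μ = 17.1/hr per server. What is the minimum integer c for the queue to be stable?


Stability requires cμ > λ ⇔ c > λ/μ.
λ/μ = 53.81/17.1 = 3.1468
Minimum integer c = ⌊3.1468⌋ + 1 = 4
Check: 4·17.1 = 68.40 > 53.81, while 3·17.1 = 51.30 ≤ 53.81

Final: 4 servers


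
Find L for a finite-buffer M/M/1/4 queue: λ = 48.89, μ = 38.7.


ρ = 48.89/38.7 = 1.2633
L = ρ[1 − (K+1)ρ^K + Kρ^(K+1)] / [(1−ρ)(1−ρ^(K+1))]
Numerator: 1.2633·(1 − 5·2.547043 + 4·3.217699) = 1.434586
Denominator: (-0.2633)·(-2.217699) = 0.583937
L = 1.434586/0.583937 = 2.4567

Final: 2.4567


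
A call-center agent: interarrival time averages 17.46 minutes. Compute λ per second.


λ = 1/(interarrival time) in consistent units.
1 second = 0.0166667 min, so λ = 0.0166667/17.46 = 0.0009546 per second

Final: 0.0009546 /sec


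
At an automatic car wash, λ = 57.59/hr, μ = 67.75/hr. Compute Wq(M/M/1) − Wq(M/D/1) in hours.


ρ = 57.59/67.75 = 0.8500
Wq(M/M/1) = ρ/(μ−λ) = 0.8500/10.16 = 0.08367 hr
Wq(M/D/1) = ρ/(2(μ−λ)) = 0.04183 hr
Savings = 0.08367 − 0.04183 = 0.04183 hr

Final: 0.04183 hr


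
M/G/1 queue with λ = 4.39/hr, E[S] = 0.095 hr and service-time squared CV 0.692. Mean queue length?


ρ = λ·E[S] = 4.39·0.095 = 0.4170
Lq = ρ²(1+C_s²)/(2(1−ρ)) = 0.1739·(1+0.692)/(2·0.5830)
= 0.1739·1.6920/1.1659 = 0.25242

Final: 0.25242


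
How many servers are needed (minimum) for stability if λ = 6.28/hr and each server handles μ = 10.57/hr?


Stability requires cμ > λ ⇔ c > λ/μ.
λ/μ = 6.28/10.57 = 0.5941
Minimum integer c = ⌊0.5941⌋ + 1 = 1
Check: 1·10.57 = 10.57 > 6.28, while 0·10.57 = 0.00 ≤ 6.28

Final: 1 servers


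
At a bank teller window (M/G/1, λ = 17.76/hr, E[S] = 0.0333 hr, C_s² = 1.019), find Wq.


ρ = λ·E[S] = 17.76·0.0333 = 0.5914
E[S²] = E[S]²(1+C_s²) = 0.0333²·(1+1.019) = 0.002239
Wq = λ·E[S²]/(2(1−ρ)) = 17.76·0.002239/(2·0.4086) = 0.04866 hr

Final: 0.04866 hr


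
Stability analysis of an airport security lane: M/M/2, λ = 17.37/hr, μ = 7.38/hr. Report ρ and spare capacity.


Total capacity cμ = 2·7.38 = 14.76/hr
ρ = λ/(cμ) = 17.37/14.76 = 1.1768
Stable ⇔ ρ < 1: NO
Spare capacity = cμ − λ = 14.76 − 17.37 = -2.61/hr

Final: ρ = 1.1768; unstable; margin = -2.61/hr


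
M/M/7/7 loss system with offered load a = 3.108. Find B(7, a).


B(c,a) = (a^c/c!) / Σ_{k=0}^{c} a^k/k!
a^7/7! = 0.555823
Σ terms (k=0..7): 1.00000 + 3.10800 + 4.82983 + 5.00371 + 3.88788 + 2.41671 + 1.25185 + 0.55582 = 22.053800
B = 0.555823/22.053800 = 0.025203

Final: 0.025203


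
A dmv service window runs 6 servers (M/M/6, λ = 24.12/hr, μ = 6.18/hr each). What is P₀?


a = λ/μ = 24.12/6.18 = 3.9029; ρ = a/c = 0.6505
Σ_{k=0}^{5} a^k/k! (terms k=0..5) = 1.00000 + 3.90291 + 7.61636 + 9.90867 + 9.66817 + 7.54680 = 39.64291
Tail: a^6/(6!(1−ρ)) = 3534.54056/(720·0.3495) = 14.04544
P₀ = 1/(39.64291 + 14.04544) = 1/53.68834 = 0.018626

Final: 0.018626


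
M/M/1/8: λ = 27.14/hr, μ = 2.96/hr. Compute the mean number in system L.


ρ = 27.14/2.96 = 9.1689
L = ρ[1 − (K+1)ρ^K + Kρ^(K+1)] / [(1−ρ)(1−ρ^(K+1))]
Numerator: 9.1689·(1 − 9·49951100.186200 + 8·457997587.518068) = 29472763681.615402
Denominator: (-8.1689)·(-457997586.518068) = 3741345149.326651
L = 29472763681.615402/3741345149.326651 = 7.8776

Final: 7.8776


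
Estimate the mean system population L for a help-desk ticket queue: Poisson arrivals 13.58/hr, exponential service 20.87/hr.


ρ = λ/μ = 13.58/20.87 = 0.6507
L = ρ/(1−ρ) = 0.6507/(1 − 0.6507) = 0.6507/0.3493 = 1.8628

Final: 1.8628


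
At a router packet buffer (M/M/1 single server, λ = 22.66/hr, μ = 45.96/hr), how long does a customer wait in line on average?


ρ = 22.66/45.96 = 0.4930
Wq = ρ/(μ−λ) = 0.4930/(45.96 − 22.66) = 0.4930/23.30 = 0.02116 hr

Final: 0.02116 hr


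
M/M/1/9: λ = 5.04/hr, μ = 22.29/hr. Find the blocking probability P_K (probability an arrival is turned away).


ρ = λ/μ = 5.04/22.29 = 0.2261
P_K = (1−ρ)ρ^K/(1−ρ^(K+1)) = (0.7739·0.000001545)/(1 − 0.0000003493)
= 0.000001196/1.000000 = 0.000001196

Final: 0.000001196


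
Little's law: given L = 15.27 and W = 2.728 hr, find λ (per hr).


λ = L/W = 15.27/2.728 = 5.5975 /hr

Final: 5.5975 /hr


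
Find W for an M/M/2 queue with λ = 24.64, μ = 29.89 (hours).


a = 0.8244; ρ = 0.4122; P₀ = 0.416252
Lq = P₀·a^c·ρ/(c!(1−ρ)²) = 0.16871
Wq = Lq/λ = 0.16871/24.64 = 0.006847 hr
W = Wq + 1/μ = 0.006847 + 0.03346 = 0.04030 hr

Final: 0.04030 hr


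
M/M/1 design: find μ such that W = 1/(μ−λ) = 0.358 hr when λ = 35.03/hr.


W = 1/(μ−λ) ⇒ μ − λ = 1/W = 1/0.358 = 2.7933
μ = λ + 1/W = 35.03 + 2.7933 = 37.8233 per hr

Final: 37.8233 /hr


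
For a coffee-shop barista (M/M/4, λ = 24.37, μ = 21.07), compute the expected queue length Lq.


a = λ/μ = 1.1566; ρ = a/4 = 0.2892
P₀ = 0.313648
Lq = P₀·a^c·ρ / (c!·(1−ρ)²) = 0.313648·1.78963·0.2892/(24·0.50530)
= 0.01338

Final: 0.01338


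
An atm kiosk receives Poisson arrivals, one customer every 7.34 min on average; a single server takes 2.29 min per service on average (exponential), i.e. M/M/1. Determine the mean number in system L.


λ = 60/7.34 = 8.1744 /hr
μ = 60/2.29 = 26.2009 /hr
ρ = λ/μ = 8.1744/26.2009 = 0.3120
L = ρ/(1−ρ) = 0.3120/0.6880 = 0.4535

Final: 0.4535


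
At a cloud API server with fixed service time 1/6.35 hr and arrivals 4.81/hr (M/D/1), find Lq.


ρ = 4.81/6.35 = 0.7575
M/D/1: Lq = ρ²/(2(1−ρ)) = 0.5738/(2·0.2425) = 1.18295

Final: 1.18295


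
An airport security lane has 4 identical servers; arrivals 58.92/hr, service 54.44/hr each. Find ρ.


ρ = λ/(cμ) = 58.92/(4·54.44) = 58.92/217.76 = 0.2706

Final: 0.2706


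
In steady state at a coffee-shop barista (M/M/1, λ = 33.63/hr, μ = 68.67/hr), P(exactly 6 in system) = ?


ρ = 33.63/68.67 = 0.4897
P_n = (1−ρ)·ρ^n = (1 − 0.4897)·0.4897^6 = 0.5103·0.013796 = 0.007040

Final: 0.007040


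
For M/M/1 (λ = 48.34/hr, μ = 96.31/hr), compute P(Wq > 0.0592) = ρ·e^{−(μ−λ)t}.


ρ = 48.34/96.31 = 0.5019
P(Wq > t) = ρ·e^{−(μ−λ)t} = 0.5019·e^{−2.8398}
= 0.5019·0.058436 = 0.029330

Final: 0.029330


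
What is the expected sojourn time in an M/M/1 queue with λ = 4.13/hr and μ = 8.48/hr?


W = 1/(μ−λ) = 1/(8.48 − 4.13) = 1/4.35 = 0.2299 hr

Final: 0.2299 hr


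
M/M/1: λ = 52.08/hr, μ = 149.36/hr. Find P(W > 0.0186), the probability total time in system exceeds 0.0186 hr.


W ~ Exponential(μ−λ) for M/M/1.
μ − λ = 149.36 − 52.08 = 97.2800
P(W > t) = e^{−(μ−λ)t} = e^{−1.8094} = 0.163751

Final: 0.163751


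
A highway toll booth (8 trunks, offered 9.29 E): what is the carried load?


B(8,9.29) = 0.303897 (Erlang-B)
Carried load = a(1 − B) = 9.29·(1 − 0.303897) = 9.29·0.696103 = 6.4668 E

Final: 6.4668 Erlangs


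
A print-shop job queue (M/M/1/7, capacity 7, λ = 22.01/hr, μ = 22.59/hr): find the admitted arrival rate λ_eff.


ρ = 0.9743; P_K = (1−ρ)ρ^7/(1−ρ^8) = 0.113921
λ_eff = λ(1 − P_K) = 22.01·(1 − 0.113921) = 22.01·0.886079 = 19.5026 /hr

Final: 19.5026 /hr


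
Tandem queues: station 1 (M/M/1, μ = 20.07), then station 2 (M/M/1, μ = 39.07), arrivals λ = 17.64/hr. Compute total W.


Each node sees arrival rate λ = 17.64/hr (tandem ⇒ throughput preserved).
W₁ = 1/(μ₁−λ) = 1/(20.07−17.64) = 0.41152 hr
W₂ = 1/(μ₂−λ) = 1/(39.07−17.64) = 0.04666 hr
W_total = W₁ + W₂ = 0.41152 + 0.04666 = 0.45819 hr

Final: 0.45819 hr


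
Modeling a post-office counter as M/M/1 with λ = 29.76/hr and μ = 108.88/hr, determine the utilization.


ρ = λ/μ = 29.76/108.88 = 0.2733

Final: 0.2733


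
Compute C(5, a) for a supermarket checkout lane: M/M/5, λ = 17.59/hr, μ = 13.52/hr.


a = λ/μ = 1.3010; ρ = a/5 = 0.2602
P₀ = 0.272050 (from M/M/c formula)
C(c,a) = [a^c/(c!(1−ρ))]·P₀ = [3.72774/(120·0.7398)]·0.272050
= 0.04199·0.272050 = 0.011424

Final: 0.011424


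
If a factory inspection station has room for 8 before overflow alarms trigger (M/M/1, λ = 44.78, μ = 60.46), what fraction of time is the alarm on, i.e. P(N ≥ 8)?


ρ = 44.78/60.46 = 0.7407
P(N ≥ n) = ρ^n = 0.7407^8 = 0.090558

Final: 0.090558


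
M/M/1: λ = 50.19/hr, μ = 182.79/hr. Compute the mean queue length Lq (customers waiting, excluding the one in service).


ρ = 50.19/182.79 = 0.2746
Lq = ρ²/(1−ρ) = 0.07539/0.7254 = 0.1039

Final: 0.1039


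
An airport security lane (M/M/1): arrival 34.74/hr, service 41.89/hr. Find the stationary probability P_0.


ρ = 34.74/41.89 = 0.8293
P_n = (1−ρ)·ρ^n = (1 − 0.8293)·0.8293^0 = 0.1707·1.000000 = 0.170685

Final: 0.170685


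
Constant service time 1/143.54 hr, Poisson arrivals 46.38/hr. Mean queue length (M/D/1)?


ρ = 46.38/143.54 = 0.3231
M/D/1: Lq = ρ²/(2(1−ρ)) = 0.1044/(2·0.6769) = 0.07712

Final: 0.07712


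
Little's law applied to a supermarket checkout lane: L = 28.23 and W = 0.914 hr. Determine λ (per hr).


λ = L/W = 28.23/0.914 = 30.8862 /hr

Final: 30.8862 /hr


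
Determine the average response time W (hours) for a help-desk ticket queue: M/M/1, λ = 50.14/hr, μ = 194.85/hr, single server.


W = 1/(μ−λ) = 1/(194.85 − 50.14) = 1/144.71 = 0.006910 hr

Final: 0.006910 hr


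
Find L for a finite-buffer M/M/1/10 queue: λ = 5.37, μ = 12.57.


ρ = 5.37/12.57 = 0.4272
L = ρ[1 − (K+1)ρ^K + Kρ^(K+1)] / [(1−ρ)(1−ρ^(K+1))]
Numerator: 0.4272·(1 − 11·0.0002025 + 10·0.00008650) = 0.426626
Denominator: (0.5728)·(0.999913) = 0.572743
L = 0.426626/0.572743 = 0.7449

Final: 0.7449


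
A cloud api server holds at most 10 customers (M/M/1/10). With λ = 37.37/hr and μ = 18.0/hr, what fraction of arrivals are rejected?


ρ = λ/μ = 37.37/18.0 = 2.0761
P_K = (1−ρ)ρ^K/(1−ρ^(K+1)) = (-1.0761·1487.667678)/(1 − 3088.563397)
= -1600.895718/-3087.563397 = 0.518498

Final: 0.518498


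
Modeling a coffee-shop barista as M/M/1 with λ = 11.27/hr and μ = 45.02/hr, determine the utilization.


ρ = λ/μ = 11.27/45.02 = 0.2503

Final: 0.2503


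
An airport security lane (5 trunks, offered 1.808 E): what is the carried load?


B(5,1.808) = 0.026683 (Erlang-B)
Carried load = a(1 − B) = 1.808·(1 − 0.026683) = 1.808·0.973317 = 1.7598 E

Final: 1.7598 Erlangs


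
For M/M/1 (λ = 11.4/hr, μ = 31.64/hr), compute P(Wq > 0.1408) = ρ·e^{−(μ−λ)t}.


ρ = 11.4/31.64 = 0.3603
P(Wq > t) = ρ·e^{−(μ−λ)t} = 0.3603·e^{−2.8498}
= 0.3603·0.057856 = 0.020846

Final: 0.020846


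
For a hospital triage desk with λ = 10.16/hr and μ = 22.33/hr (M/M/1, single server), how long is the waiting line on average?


ρ = 10.16/22.33 = 0.4550
Lq = ρ²/(1−ρ) = 0.2070/0.5450 = 0.3798

Final: 0.3798


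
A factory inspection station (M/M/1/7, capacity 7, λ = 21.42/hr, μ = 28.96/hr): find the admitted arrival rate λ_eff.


ρ = 0.7396; P_K = (1−ρ)ρ^7/(1−ρ^8) = 0.034632
λ_eff = λ(1 − P_K) = 21.42·(1 − 0.034632) = 21.42·0.965368 = 20.6782 /hr

Final: 20.6782 /hr


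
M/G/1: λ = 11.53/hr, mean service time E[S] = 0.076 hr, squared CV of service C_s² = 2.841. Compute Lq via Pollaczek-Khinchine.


ρ = λ·E[S] = 11.53·0.076 = 0.8763
Lq = ρ²(1+C_s²)/(2(1−ρ)) = 0.7679·(1+2.841)/(2·0.1237)
= 0.7679·3.8410/0.2474 = 11.91956

Final: 11.91956


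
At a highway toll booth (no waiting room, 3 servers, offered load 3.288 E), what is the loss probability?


B(c,a) = (a^c/c!) / Σ_{k=0}^{c} a^k/k!
a^3/3! = 5.924397
Σ terms (k=0..3): 1.00000 + 3.28800 + 5.40547 + 5.92440 = 15.617869
B = 5.924397/15.617869 = 0.379335

Final: 0.379335


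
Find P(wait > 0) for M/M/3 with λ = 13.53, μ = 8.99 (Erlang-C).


a = λ/μ = 1.5050; ρ = a/3 = 0.5017
P₀ = 0.209309 (from M/M/c formula)
C(c,a) = [a^c/(c!(1−ρ))]·P₀ = [3.40890/(6·0.4983)]·0.209309
= 1.14010·0.209309 = 0.238634

Final: 0.238634


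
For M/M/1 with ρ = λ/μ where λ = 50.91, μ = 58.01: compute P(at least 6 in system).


ρ = 50.91/58.01 = 0.8776
P(N ≥ n) = ρ^n = 0.8776^6 = 0.456879

Final: 0.456879


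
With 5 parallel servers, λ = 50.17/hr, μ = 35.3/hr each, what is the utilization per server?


ρ = λ/(cμ) = 50.17/(5·35.3) = 50.17/176.50 = 0.2842

Final: 0.2842


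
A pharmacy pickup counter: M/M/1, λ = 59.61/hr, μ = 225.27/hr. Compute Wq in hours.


ρ = 59.61/225.27 = 0.2646
Wq = ρ/(μ−λ) = 0.2646/(225.27 − 59.61) = 0.2646/165.66 = 0.001597 hr

Final: 0.001597 hr


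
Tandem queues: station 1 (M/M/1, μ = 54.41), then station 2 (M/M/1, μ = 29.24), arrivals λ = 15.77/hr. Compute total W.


Each node sees arrival rate λ = 15.77/hr (tandem ⇒ throughput preserved).
W₁ = 1/(μ₁−λ) = 1/(54.41−15.77) = 0.02588 hr
W₂ = 1/(μ₂−λ) = 1/(29.24−15.77) = 0.07424 hr
W_total = W₁ + W₂ = 0.02588 + 0.07424 = 0.10012 hr

Final: 0.10012 hr


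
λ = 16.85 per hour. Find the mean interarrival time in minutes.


Mean interarrival time = 1/λ = 1/16.85 hour = 0.05935 hour
In minutes: 0.05935 × 60 = 3.5608 min

Final: 3.5608 min


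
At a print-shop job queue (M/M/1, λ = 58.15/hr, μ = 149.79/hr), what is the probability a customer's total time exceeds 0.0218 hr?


W ~ Exponential(μ−λ) for M/M/1.
μ − λ = 149.79 − 58.15 = 91.6400
P(W > t) = e^{−(μ−λ)t} = e^{−1.9978} = 0.135640

Final: 0.135640


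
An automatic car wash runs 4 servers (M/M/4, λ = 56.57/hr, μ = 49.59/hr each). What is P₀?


a = λ/μ = 56.57/49.59 = 1.1408; ρ = a/c = 0.2852
Σ_{k=0}^{3} a^k/k! (terms k=0..3) = 1.00000 + 1.14075 + 0.65066 + 0.24741 = 3.03883
Tail: a^4/(4!(1−ρ)) = 1.69343/(24·0.7148) = 0.09871
P₀ = 1/(3.03883 + 0.09871) = 1/3.13754 = 0.318721

Final: 0.318721


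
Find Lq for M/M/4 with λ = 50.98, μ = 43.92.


a = λ/μ = 1.1607; ρ = a/4 = 0.2902
P₀ = 0.312341
Lq = P₀·a^c·ρ / (c!·(1−ρ)²) = 0.312341·1.81531·0.2902/(24·0.50383)
= 0.01361

Final: 0.01361


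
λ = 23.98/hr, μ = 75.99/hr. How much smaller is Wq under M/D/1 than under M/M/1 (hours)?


ρ = 23.98/75.99 = 0.3156
Wq(M/M/1) = ρ/(μ−λ) = 0.3156/52.01 = 0.006067 hr
Wq(M/D/1) = ρ/(2(μ−λ)) = 0.003034 hr
Savings = 0.006067 − 0.003034 = 0.003034 hr

Final: 0.003034 hr


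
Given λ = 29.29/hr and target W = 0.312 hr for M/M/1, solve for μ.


W = 1/(μ−λ) ⇒ μ − λ = 1/W = 1/0.312 = 3.2051
μ = λ + 1/W = 29.29 + 3.2051 = 32.4951 per hr

Final: 32.4951 /hr


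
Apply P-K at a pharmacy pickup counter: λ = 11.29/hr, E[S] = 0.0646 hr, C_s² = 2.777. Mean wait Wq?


ρ = λ·E[S] = 11.29·0.0646 = 0.7293
E[S²] = E[S]²(1+C_s²) = 0.0646²·(1+2.777) = 0.015762
Wq = λ·E[S²]/(2(1−ρ)) = 11.29·0.015762/(2·0.2707) = 0.32873 hr

Final: 0.32873 hr


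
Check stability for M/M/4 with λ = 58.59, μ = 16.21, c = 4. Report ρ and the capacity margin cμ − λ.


Total capacity cμ = 4·16.21 = 64.84/hr
ρ = λ/(cμ) = 58.59/64.84 = 0.9036
Stable ⇔ ρ < 1: YES
Spare capacity = cμ − λ = 64.84 − 58.59 = 6.25/hr

Final: ρ = 0.9036; stable; margin = 6.25/hr


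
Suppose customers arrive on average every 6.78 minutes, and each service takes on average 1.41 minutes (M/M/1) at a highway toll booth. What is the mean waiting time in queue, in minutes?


λ = 60/6.78 = 8.8496 /hr
μ = 60/1.41 = 42.5532 /hr
ρ = λ/μ = 8.8496/42.5532 = 0.2080
Wq = ρ/(μ−λ) = 0.2080/(42.5532−8.8496) = 0.006170 hr
In minutes: 0.006170·60 = 0.3702 min

Final: 0.3702 min


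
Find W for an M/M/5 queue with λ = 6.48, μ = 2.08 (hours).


a = 3.1154; ρ = 0.6231; P₀ = 0.040949
Lq = P₀·a^c·ρ/(c!(1−ρ)²) = 0.43919
Wq = Lq/λ = 0.43919/6.48 = 0.06778 hr
W = Wq + 1/μ = 0.06778 + 0.48077 = 0.54855 hr

Final: 0.54855 hr


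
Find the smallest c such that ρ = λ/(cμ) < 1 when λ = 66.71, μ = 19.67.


Stability requires cμ > λ ⇔ c > λ/μ.
λ/μ = 66.71/19.67 = 3.3915
Minimum integer c = ⌊3.3915⌋ + 1 = 4
Check: 4·19.67 = 78.68 > 66.71, while 3·19.67 = 59.01 ≤ 66.71

Final: 4 servers


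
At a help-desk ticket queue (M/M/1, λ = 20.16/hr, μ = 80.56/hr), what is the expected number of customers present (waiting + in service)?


ρ = λ/μ = 20.16/80.56 = 0.2502
L = ρ/(1−ρ) = 0.2502/(1 − 0.2502) = 0.2502/0.7498 = 0.3338

Final: 0.3338


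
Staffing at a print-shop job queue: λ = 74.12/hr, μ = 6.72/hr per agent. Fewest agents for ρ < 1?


Stability requires cμ > λ ⇔ c > λ/μ.
λ/μ = 74.12/6.72 = 11.0298
Minimum integer c = ⌊11.0298⌋ + 1 = 12
Check: 12·6.72 = 80.64 > 74.12, while 11·6.72 = 73.92 ≤ 74.12

Final: 12 servers


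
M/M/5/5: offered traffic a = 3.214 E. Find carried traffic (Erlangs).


B(5,3.214) = 0.128641 (Erlang-B)
Carried load = a(1 − B) = 3.214·(1 − 0.128641) = 3.214·0.871359 = 2.8005 E

Final: 2.8005 Erlangs


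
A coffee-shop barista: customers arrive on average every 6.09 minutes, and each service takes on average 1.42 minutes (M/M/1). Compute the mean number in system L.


λ = 60/6.09 = 9.8522 /hr
μ = 60/1.42 = 42.2535 /hr
ρ = λ/μ = 9.8522/42.2535 = 0.2332
L = ρ/(1−ρ) = 0.2332/0.7668 = 0.3041

Final: 0.3041


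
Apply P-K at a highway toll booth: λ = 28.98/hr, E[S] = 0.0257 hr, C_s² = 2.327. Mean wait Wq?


ρ = λ·E[S] = 28.98·0.0257 = 0.7448
E[S²] = E[S]²(1+C_s²) = 0.0257²·(1+2.327) = 0.002197
Wq = λ·E[S²]/(2(1−ρ)) = 28.98·0.002197/(2·0.2552) = 0.12476 hr

Final: 0.12476 hr


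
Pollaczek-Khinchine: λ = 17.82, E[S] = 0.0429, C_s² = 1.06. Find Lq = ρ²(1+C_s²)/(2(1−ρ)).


ρ = λ·E[S] = 17.82·0.0429 = 0.7645
Lq = ρ²(1+C_s²)/(2(1−ρ)) = 0.5844·(1+1.06)/(2·0.2355)
= 0.5844·2.0600/0.4710 = 2.55585

Final: 2.55585


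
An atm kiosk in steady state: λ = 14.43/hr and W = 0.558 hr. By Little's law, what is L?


L = λW = 14.43·0.558 = 8.0519

Final: 8.0519


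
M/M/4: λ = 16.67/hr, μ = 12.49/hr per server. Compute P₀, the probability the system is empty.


a = λ/μ = 16.67/12.49 = 1.3347; ρ = a/c = 0.3337
Σ_{k=0}^{3} a^k/k! (terms k=0..3) = 1.00000 + 1.33467 + 0.89067 + 0.39625 = 3.62159
Tail: a^4/(4!(1−ρ)) = 3.17316/(24·0.6663) = 0.19842
P₀ = 1/(3.62159 + 0.19842) = 1/3.82001 = 0.261780

Final: 0.261780


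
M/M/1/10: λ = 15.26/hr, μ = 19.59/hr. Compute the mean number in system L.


ρ = 15.26/19.59 = 0.7790
L = ρ[1 − (K+1)ρ^K + Kρ^(K+1)] / [(1−ρ)(1−ρ^(K+1))]
Numerator: 0.7790·(1 − 11·0.082262 + 10·0.064080) = 0.573253
Denominator: (0.2210)·(0.935920) = 0.206868
L = 0.573253/0.206868 = 2.7711

Final: 2.7711


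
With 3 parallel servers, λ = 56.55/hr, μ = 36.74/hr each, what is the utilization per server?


ρ = λ/(cμ) = 56.55/(3·36.74) = 56.55/110.22 = 0.5131

Final: 0.5131


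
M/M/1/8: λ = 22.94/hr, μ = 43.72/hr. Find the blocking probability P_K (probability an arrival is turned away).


ρ = λ/μ = 22.94/43.72 = 0.5247
P_K = (1−ρ)ρ^K/(1−ρ^(K+1)) = (0.4753·0.005745)/(1 − 0.003015)
= 0.002731/0.996985 = 0.002739

Final: 0.002739


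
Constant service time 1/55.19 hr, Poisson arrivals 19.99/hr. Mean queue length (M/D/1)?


ρ = 19.99/55.19 = 0.3622
M/D/1: Lq = ρ²/(2(1−ρ)) = 0.1312/(2·0.6378) = 0.10285

Final: 0.10285


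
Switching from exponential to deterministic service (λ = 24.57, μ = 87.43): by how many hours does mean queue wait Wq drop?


ρ = 24.57/87.43 = 0.2810
Wq(M/M/1) = ρ/(μ−λ) = 0.2810/62.86 = 0.004471 hr
Wq(M/D/1) = ρ/(2(μ−λ)) = 0.002235 hr
Savings = 0.004471 − 0.002235 = 0.002235 hr

Final: 0.002235 hr


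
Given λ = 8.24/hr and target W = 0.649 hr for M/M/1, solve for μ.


W = 1/(μ−λ) ⇒ μ − λ = 1/W = 1/0.649 = 1.5408
μ = λ + 1/W = 8.24 + 1.5408 = 9.7808 per hr

Final: 9.7808 /hr


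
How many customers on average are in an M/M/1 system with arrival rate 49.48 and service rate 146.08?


ρ = λ/μ = 49.48/146.08 = 0.3387
L = ρ/(1−ρ) = 0.3387/(1 − 0.3387) = 0.3387/0.6613 = 0.5122

Final: 0.5122


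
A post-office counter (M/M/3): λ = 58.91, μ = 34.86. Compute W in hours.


a = 1.6899; ρ = 0.5633; P₀ = 0.167796
Lq = P₀·a^c·ρ/(c!(1−ρ)²) = 0.39865
Wq = Lq/λ = 0.39865/58.91 = 0.006767 hr
W = Wq + 1/μ = 0.006767 + 0.02869 = 0.03545 hr

Final: 0.03545 hr


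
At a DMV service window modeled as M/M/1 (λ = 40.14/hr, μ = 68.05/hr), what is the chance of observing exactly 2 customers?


ρ = 40.14/68.05 = 0.5899
P_n = (1−ρ)·ρ^n = (1 − 0.5899)·0.5899^2 = 0.4101·0.347935 = 0.142702

Final: 0.142702


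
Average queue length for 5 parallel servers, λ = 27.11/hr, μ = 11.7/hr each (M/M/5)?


a = λ/μ = 2.3171; ρ = a/5 = 0.4634
P₀ = 0.096962
Lq = P₀·a^c·ρ / (c!·(1−ρ)²) = 0.096962·66.79105·0.4634/(120·0.28792)
= 0.08686

Final: 0.08686


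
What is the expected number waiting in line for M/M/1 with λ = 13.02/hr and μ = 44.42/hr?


ρ = 13.02/44.42 = 0.2931
Lq = ρ²/(1−ρ) = 0.08591/0.7069 = 0.1215

Final: 0.1215


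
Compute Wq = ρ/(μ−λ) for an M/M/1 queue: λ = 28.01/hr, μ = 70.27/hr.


ρ = 28.01/70.27 = 0.3986
Wq = ρ/(μ−λ) = 0.3986/(70.27 − 28.01) = 0.3986/42.26 = 0.009432 hr

Final: 0.009432 hr


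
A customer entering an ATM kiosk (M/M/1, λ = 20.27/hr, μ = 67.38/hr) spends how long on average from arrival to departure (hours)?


W = 1/(μ−λ) = 1/(67.38 − 20.27) = 1/47.11 = 0.02123 hr

Final: 0.02123 hr


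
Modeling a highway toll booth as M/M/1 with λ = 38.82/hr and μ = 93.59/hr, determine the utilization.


ρ = λ/μ = 38.82/93.59 = 0.4148

Final: 0.4148


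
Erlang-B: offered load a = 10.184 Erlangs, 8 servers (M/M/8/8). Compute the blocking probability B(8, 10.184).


B(c,a) = (a^c/c!) / Σ_{k=0}^{c} a^k/k!
a^8/8! = 2869.634611
Σ terms (k=0..8): 1.00000 + 10.18400 + 51.85693 + 176.03698 + 448.19016 + 912.87373 + 1549.45100 + 2254.22986 + 2869.63461 = 8273.457274
B = 2869.634611/8273.457274 = 0.346848

Final: 0.346848


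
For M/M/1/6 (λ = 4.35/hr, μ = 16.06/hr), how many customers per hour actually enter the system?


ρ = 0.2709; P_K = (1−ρ)ρ^6/(1−ρ^7) = 0.0002880
λ_eff = λ(1 − P_K) = 4.35·(1 − 0.0002880) = 4.35·0.999712 = 4.3487 /hr

Final: 4.3487 /hr


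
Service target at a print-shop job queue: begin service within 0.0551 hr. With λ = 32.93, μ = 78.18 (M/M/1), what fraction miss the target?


ρ = 32.93/78.18 = 0.4212
P(Wq > t) = ρ·e^{−(μ−λ)t} = 0.4212·e^{−2.4933}
= 0.4212·0.082639 = 0.034808

Final: 0.034808


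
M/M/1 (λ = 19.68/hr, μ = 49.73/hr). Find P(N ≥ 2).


ρ = 19.68/49.73 = 0.3957
P(N ≥ n) = ρ^n = 0.3957^2 = 0.156608

Final: 0.156608


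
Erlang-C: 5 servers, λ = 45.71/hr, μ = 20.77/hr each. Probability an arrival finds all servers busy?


a = λ/μ = 2.2008; ρ = a/5 = 0.4402
P₀ = 0.109351 (from M/M/c formula)
C(c,a) = [a^c/(c!(1−ρ))]·P₀ = [51.62661/(120·0.5598)]·0.109351
= 0.76846·0.109351 = 0.084032

Final: 0.084032


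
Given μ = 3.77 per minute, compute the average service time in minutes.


Mean service time = 1/μ = 1/3.77 minute = 0.26525 minute
In minutes: 0.26525 × 1 = 0.2653 min

Final: 0.2653 min


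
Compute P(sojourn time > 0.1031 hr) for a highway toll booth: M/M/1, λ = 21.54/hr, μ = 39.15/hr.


W ~ Exponential(μ−λ) for M/M/1.
μ − λ = 39.15 − 21.54 = 17.6100
P(W > t) = e^{−(μ−λ)t} = e^{−1.8156} = 0.162742

Final: 0.162742


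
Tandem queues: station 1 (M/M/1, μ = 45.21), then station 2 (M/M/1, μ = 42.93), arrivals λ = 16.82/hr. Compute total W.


Each node sees arrival rate λ = 16.82/hr (tandem ⇒ throughput preserved).
W₁ = 1/(μ₁−λ) = 1/(45.21−16.82) = 0.03522 hr
W₂ = 1/(μ₂−λ) = 1/(42.93−16.82) = 0.03830 hr
W_total = W₁ + W₂ = 0.03522 + 0.03830 = 0.07352 hr

Final: 0.07352 hr


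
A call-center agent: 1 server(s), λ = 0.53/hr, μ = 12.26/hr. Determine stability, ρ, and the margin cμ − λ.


Total capacity cμ = 1·12.26 = 12.26/hr
ρ = λ/(cμ) = 0.53/12.26 = 0.04323
Stable ⇔ ρ < 1: YES
Spare capacity = cμ − λ = 12.26 − 0.53 = 11.73/hr

Final: ρ = 0.04323; stable; margin = 11.73/hr


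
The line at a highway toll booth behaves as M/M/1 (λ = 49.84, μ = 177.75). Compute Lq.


ρ = 49.84/177.75 = 0.2804
Lq = ρ²/(1−ρ) = 0.07862/0.7196 = 0.1093

Final: 0.1093


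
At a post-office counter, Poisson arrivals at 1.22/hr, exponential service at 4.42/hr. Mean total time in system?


W = 1/(μ−λ) = 1/(4.42 − 1.22) = 1/3.20 = 0.3125 hr

Final: 0.3125 hr


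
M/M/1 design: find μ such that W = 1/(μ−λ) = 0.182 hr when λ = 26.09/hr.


W = 1/(μ−λ) ⇒ μ − λ = 1/W = 1/0.182 = 5.4945
μ = λ + 1/W = 26.09 + 5.4945 = 31.5845 per hr

Final: 31.5845 /hr
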